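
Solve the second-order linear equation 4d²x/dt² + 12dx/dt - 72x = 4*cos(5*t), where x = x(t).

Divide through by 4: x'' + 3x' - 18x = cos(5*t).
Characteristic equation r² + 3r - 18 = 0 factors as (r + 6)(r - 3) = 0, so r = -6, 3.
Hence x_h = C1*exp(-6*t) + C2*exp(3*t).
Try x_p = A*cos(5*t) + B*sin(5*t). Substituting and equating the coefficients of cos(5t) and sin(5t) gives A = -43/2074, B = 15/2074, so x_p = -43*cos(5*t)/2074 + 15*sin(5*t)/2074.

x = -43*cos(5*t)/2074 + 15*sin(5*t)/2074 + C1*exp(-6*t) + C2*exp(3*t)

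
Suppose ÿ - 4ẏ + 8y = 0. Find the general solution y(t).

Characteristic equation r² - 4r + 8 = 0 has discriminant (-4)² - 4·(8) = -16 < 0, so r = 2 ± 2i.
Hence y_h = C1*cos(2*t)*exp(2*t) + C2*exp(2*t)*sin(2*t).

y = C1*cos(2*t)*exp(2*t) + C2*exp(2*t)*sin(2*t)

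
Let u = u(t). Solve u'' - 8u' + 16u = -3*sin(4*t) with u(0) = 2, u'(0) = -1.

Characteristic equation r² - 8r + 16 = 0 has discriminant (-8)² - 4·(16) = 0, so r = 4 is a repeated root.
Hence u_h = (C1 + C2*t)*exp(4*t).
Try u_p = A*cos(4*t) + B*sin(4*t). Substituting and equating the coefficients of cos(4t) and sin(4t) gives A = -3/32, B = 0, so u_p = -3*cos(4*t)/32.
General solution: u = -3*cos(4*t)/32 + C1*exp(4*t) + C2*t*exp(4*t).
Apply the initial conditions: u(0) = -3/32 + C1 = 2 and u'(0) = C2 + 4*C1 = -1. Solving gives C1 = 67/32, C2 = -75/8.

u = -3*cos(4*t)/32 + 67*exp(4*t)/32 - 75*t*exp(4*t)/8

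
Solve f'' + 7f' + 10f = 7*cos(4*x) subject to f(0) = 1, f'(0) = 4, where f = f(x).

f = -211*exp(-5*x)/123 - 21*cos(4*x)/410 + 49*sin(4*x)/205 + 83*exp(-2*x)/30

Characteristic equation r² + 7r + 10 = 0 factors as (r + 5)(r + 2) = 0, so r = -5, -2.
Hence f_h = C1*exp(-5*x) + C2*exp(-2*x).
Try f_p = A*cos(4*x) + B*sin(4*x). Substituting and equating the coefficients of cos(4x) and sin(4x) gives A = -21/410, B = 49/205, so f_p = -21*cos(4*x)/410 + 49*sin(4*x)/205.
General solution: f = -21*cos(4*x)/410 + 49*sin(4*x)/205 + C1*exp(-5*x) + C2*exp(-2*x).
Apply the initial conditions: f(0) = -21/410 + C1 + C2 = 1 and f'(0) = 196/205 - 5*C1 - 2*C2 = 4. Solving gives C1 = -211/123, C2 = 83/30.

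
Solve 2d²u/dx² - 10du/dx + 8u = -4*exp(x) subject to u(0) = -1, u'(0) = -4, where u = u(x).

u = -11*exp(4*x)/9 + 2*exp(x)/9 + 2*x*exp(x)/3

Divide through by 2: u'' - 5u' + 4u = -2*exp(x).
Characteristic equation r² - 5r + 4 = 0 factors as (r - 1)(r - 4) = 0, so r = 1, 4.
Hence u_h = C1*exp(x) + C2*exp(4*x).
Since exp(x) solves the homogeneous equation (r = 1 is a root of multiplicity 1), multiply the trial by x. Try u_p = A*x*exp(x). Substituting into the equation and dividing by exp(x) gives A = 2/3, so u_p = 2*x*exp(x)/3.
General solution: u = C1*exp(x) + C2*exp(4*x) + 2*x*exp(x)/3.
Apply the initial conditions: u(0) = C1 + C2 = -1 and u'(0) = 2/3 + C1 + 4*C2 = -4. Solving gives C1 = 2/9, C2 = -11/9.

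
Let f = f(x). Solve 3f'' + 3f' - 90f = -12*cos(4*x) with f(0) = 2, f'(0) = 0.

Divide through by 3: f'' + f' - 30f = -4*cos(4*x).
Characteristic equation r² + r - 30 = 0 factors as (r + 6)(r - 5) = 0, so r = -6, 5.
Hence f_h = C1*exp(-6*x) + C2*exp(5*x).
Try f_p = A*cos(4*x) + B*sin(4*x). Substituting and equating the coefficients of cos(4x) and sin(4x) gives A = 46/533, B = -4/533, so f_p = -4*sin(4*x)/533 + 46*cos(4*x)/533.
General solution: f = -4*sin(4*x)/533 + 46*cos(4*x)/533 + C1*exp(-6*x) + C2*exp(5*x).
Apply the initial conditions: f(0) = 46/533 + C1 + C2 = 2 and f'(0) = -16/533 - 6*C1 + 5*C2 = 0. Solving gives C1 = 124/143, C2 = 472/451.

f = -4*sin(4*x)/533 + 46*cos(4*x)/533 + 124*exp(-6*x)/143 + 472*exp(5*x)/451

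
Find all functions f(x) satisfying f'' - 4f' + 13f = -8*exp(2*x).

Characteristic equation r² - 4r + 13 = 0 has discriminant (-4)² - 4·(13) = -36 < 0, so r = 2 ± 3i.
Hence f_h = C1*cos(3*x)*exp(2*x) + C2*exp(2*x)*sin(3*x).
Try f_p = A*exp(2*x). Substituting into the equation and dividing by exp(2*x) gives A = -8/9, so f_p = -8*exp(2*x)/9.

f = -8*exp(2*x)/9 + C1*cos(3*x)*exp(2*x) + C2*exp(2*x)*sin(3*x)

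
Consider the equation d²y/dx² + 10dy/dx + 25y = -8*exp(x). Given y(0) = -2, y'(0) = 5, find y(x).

y = -16*exp(-5*x)/9 - 2*exp(x)/9 - 11*x*exp(-5*x)/3

Characteristic equation r² + 10r + 25 = 0 has discriminant (10)² - 4·(25) = 0, so r = -5 is a repeated root.
Hence y_h = (C1 + C2*x)*exp(-5*x).
Try y_p = A*exp(x). Substituting into the equation and dividing by exp(x) gives A = -2/9, so y_p = -2*exp(x)/9.
General solution: y = -2*exp(x)/9 + C1*exp(-5*x) + C2*x*exp(-5*x).
Apply the initial conditions: y(0) = -2/9 + C1 = -2 and y'(0) = -2/9 + C2 - 5*C1 = 5. Solving gives C1 = -16/9, C2 = -11/3.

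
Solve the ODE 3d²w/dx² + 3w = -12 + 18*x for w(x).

Divide through by 3: w'' + w = -4 + 6*x.
Characteristic equation r² + 1 = 0 has discriminant (0)² - 4·(1) = -4 < 0, so r = ± i.
Hence w_h = C1*cos(x) + C2*sin(x).
For the particular solution try w_p = A0 + A1*x. Substituting and matching coefficients of each power of x gives A0 = -4, A1 = 6, so w_p = -4 + 6*x.

w = -4 + 6*x + C1*cos(x) + C2*sin(x)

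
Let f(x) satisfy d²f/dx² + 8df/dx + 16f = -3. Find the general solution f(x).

f = -3/16 + C1*exp(-4*x) + C2*x*exp(-4*x)

Characteristic equation r² + 8r + 16 = 0 has discriminant (8)² - 4·(16) = 0, so r = -4 is a repeated root.
Hence f_h = (C1 + C2*x)*exp(-4*x).
For the particular solution try f_p = A0. Substituting and matching coefficients of each power of x gives A0 = -3/16, so f_p = -3/16.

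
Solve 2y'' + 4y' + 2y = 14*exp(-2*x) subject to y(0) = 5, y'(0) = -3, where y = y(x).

y = -2*exp(-x) + 7*exp(-2*x) + 9*x*exp(-x)

Divide through by 2: y'' + 2y' + y = 7*exp(-2*x).
Characteristic equation r² + 2r + 1 = 0 has discriminant (2)² - 4·(1) = 0, so r = -1 is a repeated root.
Hence y_h = (C1 + C2*x)*exp(-x).
Try y_p = A*exp(-2*x). Substituting into the equation and dividing by exp(-2*x) gives A = 7, so y_p = 7*exp(-2*x).
General solution: y = 7*exp(-2*x) + C1*exp(-x) + C2*x*exp(-x).
Apply the initial conditions: y(0) = 7 + C1 = 5 and y'(0) = -14 + C2 - C1 = -3. Solving gives C1 = -2, C2 = 9.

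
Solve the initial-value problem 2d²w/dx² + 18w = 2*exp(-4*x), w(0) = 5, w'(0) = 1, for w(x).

Divide through by 2: w'' + 9w = exp(-4*x).
Characteristic equation r² + 9 = 0 has discriminant (0)² - 4·(9) = -36 < 0, so r = ± 3i.
Hence w_h = C1*cos(3*x) + C2*sin(3*x).
Try w_p = A*exp(-4*x). Substituting into the equation and dividing by exp(-4*x) gives A = 1/25, so w_p = exp(-4*x)/25.
General solution: w = exp(-4*x)/25 + C1*cos(3*x) + C2*sin(3*x).
Apply the initial conditions: w(0) = 1/25 + C1 = 5 and w'(0) = -4/25 + 3*C2 = 1. Solving gives C1 = 124/25, C2 = 29/75.

w = exp(-4*x)/25 + 29*sin(3*x)/75 + 124*cos(3*x)/25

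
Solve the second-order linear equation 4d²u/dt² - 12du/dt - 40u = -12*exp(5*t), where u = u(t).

Divide through by 4: u'' - 3u' - 10u = -3*exp(5*t).
Characteristic equation r² - 3r - 10 = 0 factors as (r + 2)(r - 5) = 0, so r = -2, 5.
Hence u_h = C1*exp(-2*t) + C2*exp(5*t).
Since exp(5*t) solves the homogeneous equation (r = 5 is a root of multiplicity 1), multiply the trial by t. Try u_p = A*t*exp(5*t). Substituting into the equation and dividing by exp(5*t) gives A = -3/7, so u_p = -3*t*exp(5*t)/7.

u = C1*exp(-2*t) + C2*exp(5*t) - 3*t*exp(5*t)/7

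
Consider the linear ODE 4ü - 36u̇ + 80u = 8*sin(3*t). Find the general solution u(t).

Divide through by 4: u'' - 9u' + 20u = 2*sin(3*t).
Characteristic equation r² - 9r + 20 = 0 factors as (r - 5)(r - 4) = 0, so r = 5, 4.
Hence u_h = C1*exp(5*t) + C2*exp(4*t).
Try u_p = A*cos(3*t) + B*sin(3*t). Substituting and equating the coefficients of cos(3t) and sin(3t) gives A = 27/425, B = 11/425, so u_p = 11*sin(3*t)/425 + 27*cos(3*t)/425.

u = 11*sin(3*t)/425 + 27*cos(3*t)/425 + C1*exp(5*t) + C2*exp(4*t)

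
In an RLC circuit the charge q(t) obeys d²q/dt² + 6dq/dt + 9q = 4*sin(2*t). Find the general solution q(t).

Characteristic equation r² + 6r + 9 = 0 has discriminant (6)² - 4·(9) = 0, so r = -3 is a repeated root.
Hence q_h = (C1 + C2*t)*exp(-3*t).
Try q_p = A*cos(2*t) + B*sin(2*t). Substituting and equating the coefficients of cos(2t) and sin(2t) gives A = -48/169, B = 20/169, so q_p = -48*cos(2*t)/169 + 20*sin(2*t)/169.

q = -48*cos(2*t)/169 + 20*sin(2*t)/169 + C1*exp(-3*t) + C2*t*exp(-3*t)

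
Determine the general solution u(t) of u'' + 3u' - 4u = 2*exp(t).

u = C1*exp(t) + C2*exp(-4*t) + 2*t*exp(t)/5

Characteristic equation r² + 3r - 4 = 0 factors as (r - 1)(r + 4) = 0, so r = 1, -4.
Hence u_h = C1*exp(t) + C2*exp(-4*t).
Since exp(t) solves the homogeneous equation (r = 1 is a root of multiplicity 1), multiply the trial by t. Try u_p = A*t*exp(t). Substituting into the equation and dividing by exp(t) gives A = 2/5, so u_p = 2*t*exp(t)/5.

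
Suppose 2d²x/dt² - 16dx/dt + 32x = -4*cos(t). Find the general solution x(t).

Divide through by 2: x'' - 8x' + 16x = -2*cos(t).
Characteristic equation r² - 8r + 16 = 0 has discriminant (-8)² - 4·(16) = 0, so r = 4 is a repeated root.
Hence x_h = (C1 + C2*t)*exp(4*t).
Try x_p = A*cos(t) + B*sin(t). Substituting and equating the coefficients of cos(t) and sin(t) gives A = -30/289, B = 16/289, so x_p = -30*cos(t)/289 + 16*sin(t)/289.

x = -30*cos(t)/289 + 16*sin(t)/289 + C1*exp(4*t) + C2*t*exp(4*t)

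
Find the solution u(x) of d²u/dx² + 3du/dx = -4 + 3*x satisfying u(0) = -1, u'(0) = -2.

Characteristic equation r² + 3r = 0 factors as (r + 3)r = 0, so r = -3, 0.
Hence u_h = C1*exp(-3*x) + C2.
Since 0 is a characteristic root (multiplicity 1), multiply the polynomial trial by x: try u_p = x*(A0 + A1*x). Substituting and matching coefficients of each power of x gives A0 = -5/3, A1 = 1/2, so u_p = x^2/2 - 5*x/3.
General solution: u = C2 + x^2/2 - 5*x/3 + C1*exp(-3*x).
Apply the initial conditions: u(0) = C1 + C2 = -1 and u'(0) = -5/3 - 3*C1 = -2. Solving gives C1 = 1/9, C2 = -10/9.

u = -10/9 + x**2/2 - 5*x/3 + exp(-3*x)/9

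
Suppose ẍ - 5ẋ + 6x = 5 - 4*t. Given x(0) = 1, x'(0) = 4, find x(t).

x = 5/18 - 5*exp(2*t)/2 - 2*t/3 + 29*exp(3*t)/9

Characteristic equation r² - 5r + 6 = 0 factors as (r - 2)(r - 3) = 0, so r = 2, 3.
Hence x_h = C1*exp(2*t) + C2*exp(3*t).
For the particular solution try x_p = A0 + A1*t. Substituting and matching coefficients of each power of t gives A0 = 5/18, A1 = -2/3, so x_p = 5/18 - 2*t/3.
General solution: x = 5/18 - 2*t/3 + C1*exp(2*t) + C2*exp(3*t).
Apply the initial conditions: x(0) = 5/18 + C1 + C2 = 1 and x'(0) = -2/3 + 2*C1 + 3*C2 = 4. Solving gives C1 = -5/2, C2 = 29/9.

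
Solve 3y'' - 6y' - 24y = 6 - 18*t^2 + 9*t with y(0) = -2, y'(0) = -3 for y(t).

Divide through by 3: y'' - 2y' - 8y = 2 - 6*t^2 + 3*t.
Characteristic equation r² - 2r - 8 = 0 factors as (r + 2)(r - 4) = 0, so r = -2, 4.
Hence y_h = C1*exp(-2*t) + C2*exp(4*t).
For the particular solution try y_p = A0 + A1*t + A2*t^2. Substituting and matching coefficients of each power of t gives A0 = 1/8, A1 = -3/4, A2 = 3/4, so y_p = 1/8 - 3*t/4 + 3*t^2/4.
General solution: y = 1/8 - 3*t/4 + 3*t^2/4 + C1*exp(-2*t) + C2*exp(4*t).
Apply the initial conditions: y(0) = 1/8 + C1 + C2 = -2 and y'(0) = -3/4 - 2*C1 + 4*C2 = -3. Solving gives C1 = -25/24, C2 = -13/12.

y = 1/8 - 25*exp(-2*t)/24 - 13*exp(4*t)/12 - 3*t/4 + 3*t**2/4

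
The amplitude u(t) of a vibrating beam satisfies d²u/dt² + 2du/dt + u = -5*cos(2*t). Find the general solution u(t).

u = -4*sin(2*t)/5 + 3*cos(2*t)/5 + C1*exp(-t) + C2*t*exp(-t)

Characteristic equation r² + 2r + 1 = 0 has discriminant (2)² - 4·(1) = 0, so r = -1 is a repeated root.
Hence u_h = (C1 + C2*t)*exp(-t).
Try u_p = A*cos(2*t) + B*sin(2*t). Substituting and equating the coefficients of cos(2t) and sin(2t) gives A = 3/5, B = -4/5, so u_p = -4*sin(2*t)/5 + 3*cos(2*t)/5.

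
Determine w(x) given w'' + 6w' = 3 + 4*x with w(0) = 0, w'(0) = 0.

Characteristic equation r² + 6r = 0 factors as (r + 6)r = 0, so r = -6, 0.
Hence w_h = C1*exp(-6*x) + C2.
Since 0 is a characteristic root (multiplicity 1), multiply the polynomial trial by x: try w_p = x*(A0 + A1*x). Substituting and matching coefficients of each power of x gives A0 = 7/18, A1 = 1/3, so w_p = x^2/3 + 7*x/18.
General solution: w = C2 + x^2/3 + 7*x/18 + C1*exp(-6*x).
Apply the initial conditions: w(0) = C1 + C2 = 0 and w'(0) = 7/18 - 6*C1 = 0. Solving gives C1 = 7/108, C2 = -7/108.

w = -7/108 + x**2/3 + 7*x/18 + 7*exp(-6*x)/108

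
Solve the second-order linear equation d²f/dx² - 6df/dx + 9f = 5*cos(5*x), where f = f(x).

Characteristic equation r² - 6r + 9 = 0 has discriminant (-6)² - 4·(9) = 0, so r = 3 is a repeated root.
Hence f_h = (C1 + C2*x)*exp(3*x).
Try f_p = A*cos(5*x) + B*sin(5*x). Substituting and equating the coefficients of cos(5x) and sin(5x) gives A = -20/289, B = -75/578, so f_p = -75*sin(5*x)/578 - 20*cos(5*x)/289.

f = -75*sin(5*x)/578 - 20*cos(5*x)/289 + C1*exp(3*x) + C2*x*exp(3*x)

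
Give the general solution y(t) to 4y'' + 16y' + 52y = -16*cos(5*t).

Divide through by 4: y'' + 4y' + 13y = -4*cos(5*t).
Characteristic equation r² + 4r + 13 = 0 has discriminant (4)² - 4·(13) = -36 < 0, so r = -2 ± 3i.
Hence y_h = C1*cos(3*t)*exp(-2*t) + C2*exp(-2*t)*sin(3*t).
Try y_p = A*cos(5*t) + B*sin(5*t). Substituting and equating the coefficients of cos(5t) and sin(5t) gives A = 3/34, B = -5/34, so y_p = -5*sin(5*t)/34 + 3*cos(5*t)/34.

y = -5*sin(5*t)/34 + 3*cos(5*t)/34 + C1*cos(3*t)*exp(-2*t) + C2*exp(-2*t)*sin(3*t)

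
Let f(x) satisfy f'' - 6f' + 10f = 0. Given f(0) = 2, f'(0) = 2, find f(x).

f = -4*exp(3*x)*sin(x) + 2*cos(x)*exp(3*x)

Characteristic equation r² - 6r + 10 = 0 has discriminant (-6)² - 4·(10) = -4 < 0, so r = 3 ± i.
Hence f_h = C1*cos(x)*exp(3*x) + C2*exp(3*x)*sin(x).
Apply the initial conditions: f(0) = C1 = 2 and f'(0) = C2 + 3*C1 = 2. Solving gives C1 = 2, C2 = -4.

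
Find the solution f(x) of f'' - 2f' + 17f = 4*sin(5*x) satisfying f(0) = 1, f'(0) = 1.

f = -8*sin(5*x)/41 + 10*cos(5*x)/41 + 25*exp(x)*sin(4*x)/82 + 31*cos(4*x)*exp(x)/41

Characteristic equation r² - 2r + 17 = 0 has discriminant (-2)² - 4·(17) = -64 < 0, so r = 1 ± 4i.
Hence f_h = C1*cos(4*x)*exp(x) + C2*exp(x)*sin(4*x).
Try f_p = A*cos(5*x) + B*sin(5*x). Substituting and equating the coefficients of cos(5x) and sin(5x) gives A = 10/41, B = -8/41, so f_p = -8*sin(5*x)/41 + 10*cos(5*x)/41.
General solution: f = -8*sin(5*x)/41 + 10*cos(5*x)/41 + C1*cos(4*x)*exp(x) + C2*exp(x)*sin(4*x).
Apply the initial conditions: f(0) = 10/41 + C1 = 1 and f'(0) = -40/41 + C1 + 4*C2 = 1. Solving gives C1 = 31/41, C2 = 25/82.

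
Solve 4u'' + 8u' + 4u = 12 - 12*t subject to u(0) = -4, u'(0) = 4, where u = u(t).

u = 9 - 13*exp(-t) - 3*t - 6*t*exp(-t)

Divide through by 4: u'' + 2u' + u = 3 - 3*t.
Characteristic equation r² + 2r + 1 = 0 has discriminant (2)² - 4·(1) = 0, so r = -1 is a repeated root.
Hence u_h = (C1 + C2*t)*exp(-t).
For the particular solution try u_p = A0 + A1*t. Substituting and matching coefficients of each power of t gives A0 = 9, A1 = -3, so u_p = 9 - 3*t.
General solution: u = 9 - 3*t + C1*exp(-t) + C2*t*exp(-t).
Apply the initial conditions: u(0) = 9 + C1 = -4 and u'(0) = -3 + C2 - C1 = 4. Solving gives C1 = -13, C2 = -6.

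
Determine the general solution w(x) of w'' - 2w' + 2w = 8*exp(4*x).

Characteristic equation r² - 2r + 2 = 0 has discriminant (-2)² - 4·(2) = -4 < 0, so r = 1 ± i.
Hence w_h = C1*cos(x)*exp(x) + C2*exp(x)*sin(x).
Try w_p = A*exp(4*x). Substituting into the equation and dividing by exp(4*x) gives A = 4/5, so w_p = 4*exp(4*x)/5.

w = 4*exp(4*x)/5 + C1*cos(x)*exp(x) + C2*exp(x)*sin(x)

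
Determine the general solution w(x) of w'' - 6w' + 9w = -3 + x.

w = -7/27 + x/9 + C1*exp(3*x) + C2*x*exp(3*x)

Characteristic equation r² - 6r + 9 = 0 has discriminant (-6)² - 4·(9) = 0, so r = 3 is a repeated root.
Hence w_h = (C1 + C2*x)*exp(3*x).
For the particular solution try w_p = A0 + A1*x. Substituting and matching coefficients of each power of x gives A0 = -7/27, A1 = 1/9, so w_p = -7/27 + x/9.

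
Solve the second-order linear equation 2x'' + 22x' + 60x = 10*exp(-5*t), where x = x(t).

x = C1*exp(-5*t) + C2*exp(-6*t) + 5*t*exp(-5*t)

Divide through by 2: x'' + 11x' + 30x = 5*exp(-5*t).
Characteristic equation r² + 11r + 30 = 0 factors as (r + 5)(r + 6) = 0, so r = -5, -6.
Hence x_h = C1*exp(-5*t) + C2*exp(-6*t).
Since exp(-5*t) solves the homogeneous equation (r = -5 is a root of multiplicity 1), multiply the trial by t. Try x_p = A*t*exp(-5*t). Substituting into the equation and dividing by exp(-5*t) gives A = 5, so x_p = 5*t*exp(-5*t).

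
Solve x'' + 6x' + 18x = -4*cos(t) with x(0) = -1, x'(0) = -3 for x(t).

x = -68*cos(t)/325 - 24*sin(t)/325 - 574*exp(-3*t)*sin(3*t)/325 - 257*cos(3*t)*exp(-3*t)/325

Characteristic equation r² + 6r + 18 = 0 has discriminant (6)² - 4·(18) = -36 < 0, so r = -3 ± 3i.
Hence x_h = C1*cos(3*t)*exp(-3*t) + C2*exp(-3*t)*sin(3*t).
Try x_p = A*cos(t) + B*sin(t). Substituting and equating the coefficients of cos(t) and sin(t) gives A = -68/325, B = -24/325, so x_p = -68*cos(t)/325 - 24*sin(t)/325.
General solution: x = -68*cos(t)/325 - 24*sin(t)/325 + C1*cos(3*t)*exp(-3*t) + C2*exp(-3*t)*sin(3*t).
Apply the initial conditions: x(0) = -68/325 + C1 = -1 and x'(0) = -24/325 - 3*C1 + 3*C2 = -3. Solving gives C1 = -257/325, C2 = -574/325.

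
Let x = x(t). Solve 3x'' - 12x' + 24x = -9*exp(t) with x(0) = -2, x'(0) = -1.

x = -3*exp(t)/5 - 7*cos(2*t)*exp(2*t)/5 + 6*exp(2*t)*sin(2*t)/5

Divide through by 3: x'' - 4x' + 8x = -3*exp(t).
Characteristic equation r² - 4r + 8 = 0 has discriminant (-4)² - 4·(8) = -16 < 0, so r = 2 ± 2i.
Hence x_h = C1*cos(2*t)*exp(2*t) + C2*exp(2*t)*sin(2*t).
Try x_p = A*exp(t). Substituting into the equation and dividing by exp(t) gives A = -3/5, so x_p = -3*exp(t)/5.
General solution: x = -3*exp(t)/5 + C1*cos(2*t)*exp(2*t) + C2*exp(2*t)*sin(2*t).
Apply the initial conditions: x(0) = -3/5 + C1 = -2 and x'(0) = -3/5 + 2*C1 + 2*C2 = -1. Solving gives C1 = -7/5, C2 = 6/5.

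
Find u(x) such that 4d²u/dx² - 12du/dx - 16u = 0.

Divide through by 4: u'' - 3u' - 4u = 0.
Characteristic equation r² - 3r - 4 = 0 factors as (r + 1)(r - 4) = 0, so r = -1, 4.
Hence u_h = C1*exp(-x) + C2*exp(4*x).

u = C1*exp(-x) + C2*exp(4*x)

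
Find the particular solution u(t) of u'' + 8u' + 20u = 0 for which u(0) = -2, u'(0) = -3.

u = -2*cos(2*t)*exp(-4*t) - 11*exp(-4*t)*sin(2*t)/2

Characteristic equation r² + 8r + 20 = 0 has discriminant (8)² - 4·(20) = -16 < 0, so r = -4 ± 2i.
Hence u_h = C1*cos(2*t)*exp(-4*t) + C2*exp(-4*t)*sin(2*t).
Apply the initial conditions: u(0) = C1 = -2 and u'(0) = -4*C1 + 2*C2 = -3. Solving gives C1 = -2, C2 = -11/2.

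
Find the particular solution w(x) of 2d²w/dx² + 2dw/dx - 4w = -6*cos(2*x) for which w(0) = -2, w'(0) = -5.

w = -16*exp(x)/5 - 3*sin(2*x)/20 + 3*exp(-2*x)/4 + 9*cos(2*x)/20

Divide through by 2: w'' + w' - 2w = -3*cos(2*x).
Characteristic equation r² + r - 2 = 0 factors as (r - 1)(r + 2) = 0, so r = 1, -2.
Hence w_h = C1*exp(x) + C2*exp(-2*x).
Try w_p = A*cos(2*x) + B*sin(2*x). Substituting and equating the coefficients of cos(2x) and sin(2x) gives A = 9/20, B = -3/20, so w_p = -3*sin(2*x)/20 + 9*cos(2*x)/20.
General solution: w = -3*sin(2*x)/20 + 9*cos(2*x)/20 + C1*exp(x) + C2*exp(-2*x).
Apply the initial conditions: w(0) = 9/20 + C1 + C2 = -2 and w'(0) = -3/10 + C1 - 2*C2 = -5. Solving gives C1 = -16/5, C2 = 3/4.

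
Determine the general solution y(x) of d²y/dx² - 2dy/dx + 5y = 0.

Characteristic equation r² - 2r + 5 = 0 has discriminant (-2)² - 4·(5) = -16 < 0, so r = 1 ± 2i.
Hence y_h = C1*cos(2*x)*exp(x) + C2*exp(x)*sin(2*x).

y = C1*cos(2*x)*exp(x) + C2*exp(x)*sin(2*x)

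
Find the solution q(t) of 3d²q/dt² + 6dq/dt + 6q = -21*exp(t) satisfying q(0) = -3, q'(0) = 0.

q = -7*exp(t)/5 - 8*cos(t)*exp(-t)/5 - exp(-t)*sin(t)/5

Divide through by 3: q'' + 2q' + 2q = -7*exp(t).
Characteristic equation r² + 2r + 2 = 0 has discriminant (2)² - 4·(2) = -4 < 0, so r = -1 ± i.
Hence q_h = C1*cos(t)*exp(-t) + C2*exp(-t)*sin(t).
Try q_p = A*exp(t). Substituting into the equation and dividing by exp(t) gives A = -7/5, so q_p = -7*exp(t)/5.
General solution: q = -7*exp(t)/5 + C1*cos(t)*exp(-t) + C2*exp(-t)*sin(t).
Apply the initial conditions: q(0) = -7/5 + C1 = -3 and q'(0) = -7/5 + C2 - C1 = 0. Solving gives C1 = -8/5, C2 = -1/5.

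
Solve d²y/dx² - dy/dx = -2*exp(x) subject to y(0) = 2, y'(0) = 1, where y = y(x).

Characteristic equation r² - r = 0 factors as (r - 1)r = 0, so r = 1, 0.
Hence y_h = C1*exp(x) + C2.
Since exp(x) solves the homogeneous equation (r = 1 is a root of multiplicity 1), multiply the trial by x. Try y_p = A*x*exp(x). Substituting into the equation and dividing by exp(x) gives A = -2, so y_p = -2*x*exp(x).
General solution: y = C2 + C1*exp(x) - 2*x*exp(x).
Apply the initial conditions: y(0) = C1 + C2 = 2 and y'(0) = -2 + C1 = 1. Solving gives C1 = 3, C2 = -1.

y = -1 + 3*exp(x) - 2*x*exp(x)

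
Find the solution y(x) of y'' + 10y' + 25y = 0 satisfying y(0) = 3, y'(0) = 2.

Characteristic equation r² + 10r + 25 = 0 has discriminant (10)² - 4·(25) = 0, so r = -5 is a repeated root.
Hence y_h = (C1 + C2*x)*exp(-5*x).
Apply the initial conditions: y(0) = C1 = 3 and y'(0) = C2 - 5*C1 = 2. Solving gives C1 = 3, C2 = 17.

y = 3*exp(-5*x) + 17*x*exp(-5*x)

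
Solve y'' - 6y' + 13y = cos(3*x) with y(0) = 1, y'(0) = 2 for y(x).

y = -9*sin(3*x)/170 + cos(3*x)/85 - 137*exp(3*x)*sin(2*x)/340 + 84*cos(2*x)*exp(3*x)/85

Characteristic equation r² - 6r + 13 = 0 has discriminant (-6)² - 4·(13) = -16 < 0, so r = 3 ± 2i.
Hence y_h = C1*cos(2*x)*exp(3*x) + C2*exp(3*x)*sin(2*x).
Try y_p = A*cos(3*x) + B*sin(3*x). Substituting and equating the coefficients of cos(3x) and sin(3x) gives A = 1/85, B = -9/170, so y_p = -9*sin(3*x)/170 + cos(3*x)/85.
General solution: y = -9*sin(3*x)/170 + cos(3*x)/85 + C1*cos(2*x)*exp(3*x) + C2*exp(3*x)*sin(2*x).
Apply the initial conditions: y(0) = 1/85 + C1 = 1 and y'(0) = -27/170 + 2*C2 + 3*C1 = 2. Solving gives C1 = 84/85, C2 = -137/340.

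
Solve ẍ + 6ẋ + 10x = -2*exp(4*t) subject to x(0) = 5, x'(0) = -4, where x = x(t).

x = -exp(4*t)/25 + 126*cos(t)*exp(-3*t)/25 + 282*exp(-3*t)*sin(t)/25

Characteristic equation r² + 6r + 10 = 0 has discriminant (6)² - 4·(10) = -4 < 0, so r = -3 ± i.
Hence x_h = C1*cos(t)*exp(-3*t) + C2*exp(-3*t)*sin(t).
Try x_p = A*exp(4*t). Substituting into the equation and dividing by exp(4*t) gives A = -1/25, so x_p = -exp(4*t)/25.
General solution: x = -exp(4*t)/25 + C1*cos(t)*exp(-3*t) + C2*exp(-3*t)*sin(t).
Apply the initial conditions: x(0) = -1/25 + C1 = 5 and x'(0) = -4/25 + C2 - 3*C1 = -4. Solving gives C1 = 126/25, C2 = 282/25.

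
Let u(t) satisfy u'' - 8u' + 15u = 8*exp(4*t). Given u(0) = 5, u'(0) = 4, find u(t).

Characteristic equation r² - 8r + 15 = 0 factors as (r - 5)(r - 3) = 0, so r = 5, 3.
Hence u_h = C1*exp(5*t) + C2*exp(3*t).
Try u_p = A*exp(4*t). Substituting into the equation and dividing by exp(4*t) gives A = -8, so u_p = -8*exp(4*t).
General solution: u = -8*exp(4*t) + C1*exp(5*t) + C2*exp(3*t).
Apply the initial conditions: u(0) = -8 + C1 + C2 = 5 and u'(0) = -32 + 3*C2 + 5*C1 = 4. Solving gives C1 = -3/2, C2 = 29/2.

u = -8*exp(4*t) - 3*exp(5*t)/2 + 29*exp(3*t)/2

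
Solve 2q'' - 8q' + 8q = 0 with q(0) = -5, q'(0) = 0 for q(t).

Divide through by 2: q'' - 4q' + 4q = 0.
Characteristic equation r² - 4r + 4 = 0 has discriminant (-4)² - 4·(4) = 0, so r = 2 is a repeated root.
Hence q_h = (C1 + C2*t)*exp(2*t).
Apply the initial conditions: q(0) = C1 = -5 and q'(0) = C2 + 2*C1 = 0. Solving gives C1 = -5, C2 = 10.

q = -5*exp(2*t) + 10*t*exp(2*t)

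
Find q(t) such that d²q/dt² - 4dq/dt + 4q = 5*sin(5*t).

Characteristic equation r² - 4r + 4 = 0 has discriminant (-4)² - 4·(4) = 0, so r = 2 is a repeated root.
Hence q_h = (C1 + C2*t)*exp(2*t).
Try q_p = A*cos(5*t) + B*sin(5*t). Substituting and equating the coefficients of cos(5t) and sin(5t) gives A = 100/841, B = -105/841, so q_p = -105*sin(5*t)/841 + 100*cos(5*t)/841.

q = -105*sin(5*t)/841 + 100*cos(5*t)/841 + C1*exp(2*t) + C2*t*exp(2*t)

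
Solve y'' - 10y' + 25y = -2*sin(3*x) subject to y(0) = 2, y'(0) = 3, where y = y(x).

Characteristic equation r² - 10r + 25 = 0 has discriminant (-10)² - 4·(25) = 0, so r = 5 is a repeated root.
Hence y_h = (C1 + C2*x)*exp(5*x).
Try y_p = A*cos(3*x) + B*sin(3*x). Substituting and equating the coefficients of cos(3x) and sin(3x) gives A = -15/289, B = -8/289, so y_p = -15*cos(3*x)/289 - 8*sin(3*x)/289.
General solution: y = -15*cos(3*x)/289 - 8*sin(3*x)/289 + C1*exp(5*x) + C2*x*exp(5*x).
Apply the initial conditions: y(0) = -15/289 + C1 = 2 and y'(0) = -24/289 + C2 + 5*C1 = 3. Solving gives C1 = 593/289, C2 = -122/17.

y = -15*cos(3*x)/289 - 8*sin(3*x)/289 + 593*exp(5*x)/289 - 122*x*exp(5*x)/17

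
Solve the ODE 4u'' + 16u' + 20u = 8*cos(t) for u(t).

Divide through by 4: u'' + 4u' + 5u = 2*cos(t).
Characteristic equation r² + 4r + 5 = 0 has discriminant (4)² - 4·(5) = -4 < 0, so r = -2 ± i.
Hence u_h = C1*cos(t)*exp(-2*t) + C2*exp(-2*t)*sin(t).
Try u_p = A*cos(t) + B*sin(t). Substituting and equating the coefficients of cos(t) and sin(t) gives A = 1/4, B = 1/4, so u_p = cos(t)/4 + sin(t)/4.

u = cos(t)/4 + sin(t)/4 + C1*cos(t)*exp(-2*t) + C2*exp(-2*t)*sin(t)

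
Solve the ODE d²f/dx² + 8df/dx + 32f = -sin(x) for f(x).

Characteristic equation r² + 8r + 32 = 0 has discriminant (8)² - 4·(32) = -64 < 0, so r = -4 ± 4i.
Hence f_h = C1*cos(4*x)*exp(-4*x) + C2*exp(-4*x)*sin(4*x).
Try f_p = A*cos(x) + B*sin(x). Substituting and equating the coefficients of cos(x) and sin(x) gives A = 8/1025, B = -31/1025, so f_p = -31*sin(x)/1025 + 8*cos(x)/1025.

f = -31*sin(x)/1025 + 8*cos(x)/1025 + C1*cos(4*x)*exp(-4*x) + C2*exp(-4*x)*sin(4*x)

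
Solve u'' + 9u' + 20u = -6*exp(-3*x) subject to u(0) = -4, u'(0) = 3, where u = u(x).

u = -11*exp(-4*x) - 3*exp(-3*x) + 10*exp(-5*x)

Characteristic equation r² + 9r + 20 = 0 factors as (r + 4)(r + 5) = 0, so r = -4, -5.
Hence u_h = C1*exp(-4*x) + C2*exp(-5*x).
Try u_p = A*exp(-3*x). Substituting into the equation and dividing by exp(-3*x) gives A = -3, so u_p = -3*exp(-3*x).
General solution: u = -3*exp(-3*x) + C1*exp(-4*x) + C2*exp(-5*x).
Apply the initial conditions: u(0) = -3 + C1 + C2 = -4 and u'(0) = 9 - 5*C2 - 4*C1 = 3. Solving gives C1 = -11, C2 = 10.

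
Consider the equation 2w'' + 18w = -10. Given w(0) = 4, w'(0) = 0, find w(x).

w = -5/9 + 41*cos(3*x)/9

Divide through by 2: w'' + 9w = -5.
Characteristic equation r² + 9 = 0 has discriminant (0)² - 4·(9) = -36 < 0, so r = ± 3i.
Hence w_h = C1*cos(3*x) + C2*sin(3*x).
For the particular solution try w_p = A0. Substituting and matching coefficients of each power of x gives A0 = -5/9, so w_p = -5/9.
General solution: w = -5/9 + C1*cos(3*x) + C2*sin(3*x).
Apply the initial conditions: w(0) = -5/9 + C1 = 4 and w'(0) = 3*C2 = 0. Solving gives C1 = 41/9, C2 = 0.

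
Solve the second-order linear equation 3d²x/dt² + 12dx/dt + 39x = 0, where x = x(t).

Divide through by 3: x'' + 4x' + 13x = 0.
Characteristic equation r² + 4r + 13 = 0 has discriminant (4)² - 4·(13) = -36 < 0, so r = -2 ± 3i.
Hence x_h = C1*cos(3*t)*exp(-2*t) + C2*exp(-2*t)*sin(3*t).

x = C1*cos(3*t)*exp(-2*t) + C2*exp(-2*t)*sin(3*t)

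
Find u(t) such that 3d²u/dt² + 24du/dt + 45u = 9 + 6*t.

Divide through by 3: u'' + 8u' + 15u = 3 + 2*t.
Characteristic equation r² + 8r + 15 = 0 factors as (r + 3)(r + 5) = 0, so r = -3, -5.
Hence u_h = C1*exp(-3*t) + C2*exp(-5*t).
For the particular solution try u_p = A0 + A1*t. Substituting and matching coefficients of each power of t gives A0 = 29/225, A1 = 2/15, so u_p = 29/225 + 2*t/15.

u = 29/225 + 2*t/15 + C1*exp(-3*t) + C2*exp(-5*t)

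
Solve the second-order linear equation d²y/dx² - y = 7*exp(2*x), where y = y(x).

y = 7*exp(2*x)/3 + C1*exp(-x) + C2*exp(x)

Characteristic equation r² - 1 = 0 factors as (r + 1)(r - 1) = 0, so r = -1, 1.
Hence y_h = C1*exp(-x) + C2*exp(x).
Try y_p = A*exp(2*x). Substituting into the equation and dividing by exp(2*x) gives A = 7/3, so y_p = 7*exp(2*x)/3.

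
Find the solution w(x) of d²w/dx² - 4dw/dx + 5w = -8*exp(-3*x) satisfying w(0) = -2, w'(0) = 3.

w = -4*exp(-3*x)/13 - 22*cos(x)*exp(2*x)/13 + 71*exp(2*x)*sin(x)/13

Characteristic equation r² - 4r + 5 = 0 has discriminant (-4)² - 4·(5) = -4 < 0, so r = 2 ± i.
Hence w_h = C1*cos(x)*exp(2*x) + C2*exp(2*x)*sin(x).
Try w_p = A*exp(-3*x). Substituting into the equation and dividing by exp(-3*x) gives A = -4/13, so w_p = -4*exp(-3*x)/13.
General solution: w = -4*exp(-3*x)/13 + C1*cos(x)*exp(2*x) + C2*exp(2*x)*sin(x).
Apply the initial conditions: w(0) = -4/13 + C1 = -2 and w'(0) = 12/13 + C2 + 2*C1 = 3. Solving gives C1 = -22/13, C2 = 71/13.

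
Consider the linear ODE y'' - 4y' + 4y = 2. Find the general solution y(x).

y = 1/2 + C1*exp(2*x) + C2*x*exp(2*x)

Characteristic equation r² - 4r + 4 = 0 has discriminant (-4)² - 4·(4) = 0, so r = 2 is a repeated root.
Hence y_h = (C1 + C2*x)*exp(2*x).
For the particular solution try y_p = A0. Substituting and matching coefficients of each power of x gives A0 = 1/2, so y_p = 1/2.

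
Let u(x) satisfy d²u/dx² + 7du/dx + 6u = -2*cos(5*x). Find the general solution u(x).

Characteristic equation r² + 7r + 6 = 0 factors as (r + 6)(r + 1) = 0, so r = -6, -1.
Hence u_h = C1*exp(-6*x) + C2*exp(-x).
Try u_p = A*cos(5*x) + B*sin(5*x). Substituting and equating the coefficients of cos(5x) and sin(5x) gives A = 19/793, B = -35/793, so u_p = -35*sin(5*x)/793 + 19*cos(5*x)/793.

u = -35*sin(5*x)/793 + 19*cos(5*x)/793 + C1*exp(-6*x) + C2*exp(-x)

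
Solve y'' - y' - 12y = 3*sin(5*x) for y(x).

Characteristic equation r² - r - 12 = 0 factors as (r - 4)(r + 3) = 0, so r = 4, -3.
Hence y_h = C1*exp(4*x) + C2*exp(-3*x).
Try y_p = A*cos(5*x) + B*sin(5*x). Substituting and equating the coefficients of cos(5x) and sin(5x) gives A = 15/1394, B = -111/1394, so y_p = -111*sin(5*x)/1394 + 15*cos(5*x)/1394.

y = -111*sin(5*x)/1394 + 15*cos(5*x)/1394 + C1*exp(4*x) + C2*exp(-3*x)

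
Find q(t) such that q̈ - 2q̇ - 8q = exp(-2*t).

q = C1*exp(4*t) + C2*exp(-2*t) - t*exp(-2*t)/6

Characteristic equation r² - 2r - 8 = 0 factors as (r - 4)(r + 2) = 0, so r = 4, -2.
Hence q_h = C1*exp(4*t) + C2*exp(-2*t).
Since exp(-2*t) solves the homogeneous equation (r = -2 is a root of multiplicity 1), multiply the trial by t. Try q_p = A*t*exp(-2*t). Substituting into the equation and dividing by exp(-2*t) gives A = -1/6, so q_p = -t*exp(-2*t)/6.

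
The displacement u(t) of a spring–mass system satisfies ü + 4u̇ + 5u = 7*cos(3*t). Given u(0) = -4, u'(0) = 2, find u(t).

Characteristic equation r² + 4r + 5 = 0 has discriminant (4)² - 4·(5) = -4 < 0, so r = -2 ± i.
Hence u_h = C1*cos(t)*exp(-2*t) + C2*exp(-2*t)*sin(t).
Try u_p = A*cos(3*t) + B*sin(3*t). Substituting and equating the coefficients of cos(3t) and sin(3t) gives A = -7/40, B = 21/40, so u_p = -7*cos(3*t)/40 + 21*sin(3*t)/40.
General solution: u = -7*cos(3*t)/40 + 21*sin(3*t)/40 + C1*cos(t)*exp(-2*t) + C2*exp(-2*t)*sin(t).
Apply the initial conditions: u(0) = -7/40 + C1 = -4 and u'(0) = 63/40 + C2 - 2*C1 = 2. Solving gives C1 = -153/40, C2 = -289/40.

u = -7*cos(3*t)/40 + 21*sin(3*t)/40 - 289*exp(-2*t)*sin(t)/40 - 153*cos(t)*exp(-2*t)/40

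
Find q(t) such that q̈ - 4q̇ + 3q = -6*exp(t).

Characteristic equation r² - 4r + 3 = 0 factors as (r - 3)(r - 1) = 0, so r = 3, 1.
Hence q_h = C1*exp(3*t) + C2*exp(t).
Since exp(t) solves the homogeneous equation (r = 1 is a root of multiplicity 1), multiply the trial by t. Try q_p = A*t*exp(t). Substituting into the equation and dividing by exp(t) gives A = 3, so q_p = 3*t*exp(t).

q = C1*exp(3*t) + C2*exp(t) + 3*t*exp(t)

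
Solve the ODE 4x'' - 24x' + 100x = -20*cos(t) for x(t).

Divide through by 4: x'' - 6x' + 25x = -5*cos(t).
Characteristic equation r² - 6r + 25 = 0 has discriminant (-6)² - 4·(25) = -64 < 0, so r = 3 ± 4i.
Hence x_h = C1*cos(4*t)*exp(3*t) + C2*exp(3*t)*sin(4*t).
Try x_p = A*cos(t) + B*sin(t). Substituting and equating the coefficients of cos(t) and sin(t) gives A = -10/51, B = 5/102, so x_p = -10*cos(t)/51 + 5*sin(t)/102.

x = -10*cos(t)/51 + 5*sin(t)/102 + C1*cos(4*t)*exp(3*t) + C2*exp(3*t)*sin(4*t)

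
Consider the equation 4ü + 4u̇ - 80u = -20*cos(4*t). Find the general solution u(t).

u = -5*sin(4*t)/328 + 45*cos(4*t)/328 + C1*exp(4*t) + C2*exp(-5*t)

Divide through by 4: u'' + u' - 20u = -5*cos(4*t).
Characteristic equation r² + r - 20 = 0 factors as (r - 4)(r + 5) = 0, so r = 4, -5.
Hence u_h = C1*exp(4*t) + C2*exp(-5*t).
Try u_p = A*cos(4*t) + B*sin(4*t). Substituting and equating the coefficients of cos(4t) and sin(4t) gives A = 45/328, B = -5/328, so u_p = -5*sin(4*t)/328 + 45*cos(4*t)/328.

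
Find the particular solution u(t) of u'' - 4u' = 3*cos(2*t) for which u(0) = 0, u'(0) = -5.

u = 5/4 - 11*exp(4*t)/10 - 3*sin(2*t)/10 - 3*cos(2*t)/20

Characteristic equation r² - 4r = 0 factors as (r - 4)r = 0, so r = 4, 0.
Hence u_h = C1*exp(4*t) + C2.
Try u_p = A*cos(2*t) + B*sin(2*t). Substituting and equating the coefficients of cos(2t) and sin(2t) gives A = -3/20, B = -3/10, so u_p = -3*sin(2*t)/10 - 3*cos(2*t)/20.
General solution: u = C2 - 3*sin(2*t)/10 - 3*cos(2*t)/20 + C1*exp(4*t).
Apply the initial conditions: u(0) = -3/20 + C1 + C2 = 0 and u'(0) = -3/5 + 4*C1 = -5. Solving gives C1 = -11/10, C2 = 5/4.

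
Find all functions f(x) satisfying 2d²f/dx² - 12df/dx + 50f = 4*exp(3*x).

Divide through by 2: f'' - 6f' + 25f = 2*exp(3*x).
Characteristic equation r² - 6r + 25 = 0 has discriminant (-6)² - 4·(25) = -64 < 0, so r = 3 ± 4i.
Hence f_h = C1*cos(4*x)*exp(3*x) + C2*exp(3*x)*sin(4*x).
Try f_p = A*exp(3*x). Substituting into the equation and dividing by exp(3*x) gives A = 1/8, so f_p = exp(3*x)/8.

f = exp(3*x)/8 + C1*cos(4*x)*exp(3*x) + C2*exp(3*x)*sin(4*x)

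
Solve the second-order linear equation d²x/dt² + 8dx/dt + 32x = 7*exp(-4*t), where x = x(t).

x = 7*exp(-4*t)/16 + C1*cos(4*t)*exp(-4*t) + C2*exp(-4*t)*sin(4*t)

Characteristic equation r² + 8r + 32 = 0 has discriminant (8)² - 4·(32) = -64 < 0, so r = -4 ± 4i.
Hence x_h = C1*cos(4*t)*exp(-4*t) + C2*exp(-4*t)*sin(4*t).
Try x_p = A*exp(-4*t). Substituting into the equation and dividing by exp(-4*t) gives A = 7/16, so x_p = 7*exp(-4*t)/16.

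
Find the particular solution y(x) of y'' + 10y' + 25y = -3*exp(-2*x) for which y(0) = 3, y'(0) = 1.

Characteristic equation r² + 10r + 25 = 0 has discriminant (10)² - 4·(25) = 0, so r = -5 is a repeated root.
Hence y_h = (C1 + C2*x)*exp(-5*x).
Try y_p = A*exp(-2*x). Substituting into the equation and dividing by exp(-2*x) gives A = -1/3, so y_p = -exp(-2*x)/3.
General solution: y = -exp(-2*x)/3 + C1*exp(-5*x) + C2*x*exp(-5*x).
Apply the initial conditions: y(0) = -1/3 + C1 = 3 and y'(0) = 2/3 + C2 - 5*C1 = 1. Solving gives C1 = 10/3, C2 = 17.

y = -exp(-2*x)/3 + 10*exp(-5*x)/3 + 17*x*exp(-5*x)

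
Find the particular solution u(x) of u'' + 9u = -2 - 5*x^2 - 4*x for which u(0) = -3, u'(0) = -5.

Characteristic equation r² + 9 = 0 has discriminant (0)² - 4·(9) = -36 < 0, so r = ± 3i.
Hence u_h = C1*cos(3*x) + C2*sin(3*x).
For the particular solution try u_p = A0 + A1*x + A2*x^2. Substituting and matching coefficients of each power of x gives A0 = -8/81, A1 = -4/9, A2 = -5/9, so u_p = -8/81 - 5*x^2/9 - 4*x/9.
General solution: u = -8/81 - 5*x^2/9 - 4*x/9 + C1*cos(3*x) + C2*sin(3*x).
Apply the initial conditions: u(0) = -8/81 + C1 = -3 and u'(0) = -4/9 + 3*C2 = -5. Solving gives C1 = -235/81, C2 = -41/27.

u = -8/81 - 235*cos(3*x)/81 - 41*sin(3*x)/27 - 5*x**2/9 - 4*x/9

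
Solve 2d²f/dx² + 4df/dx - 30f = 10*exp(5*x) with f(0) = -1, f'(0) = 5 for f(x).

f = -15*exp(-5*x)/16 - 5*exp(3*x)/16 + exp(5*x)/4

Divide through by 2: f'' + 2f' - 15f = 5*exp(5*x).
Characteristic equation r² + 2r - 15 = 0 factors as (r - 3)(r + 5) = 0, so r = 3, -5.
Hence f_h = C1*exp(3*x) + C2*exp(-5*x).
Try f_p = A*exp(5*x). Substituting into the equation and dividing by exp(5*x) gives A = 1/4, so f_p = exp(5*x)/4.
General solution: f = exp(5*x)/4 + C1*exp(3*x) + C2*exp(-5*x).
Apply the initial conditions: f(0) = 1/4 + C1 + C2 = -1 and f'(0) = 5/4 - 5*C2 + 3*C1 = 5. Solving gives C1 = -5/16, C2 = -15/16.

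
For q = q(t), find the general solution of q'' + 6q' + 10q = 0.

q = C1*cos(t)*exp(-3*t) + C2*exp(-3*t)*sin(t)

Characteristic equation r² + 6r + 10 = 0 has discriminant (6)² - 4·(10) = -4 < 0, so r = -3 ± i.
Hence q_h = C1*cos(t)*exp(-3*t) + C2*exp(-3*t)*sin(t).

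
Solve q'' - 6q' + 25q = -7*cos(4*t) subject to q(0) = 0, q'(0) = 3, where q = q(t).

q = -7*cos(4*t)/73 + 56*sin(4*t)/219 + 7*cos(4*t)*exp(3*t)/73 + 185*exp(3*t)*sin(4*t)/438

Characteristic equation r² - 6r + 25 = 0 has discriminant (-6)² - 4·(25) = -64 < 0, so r = 3 ± 4i.
Hence q_h = C1*cos(4*t)*exp(3*t) + C2*exp(3*t)*sin(4*t).
Try q_p = A*cos(4*t) + B*sin(4*t). Substituting and equating the coefficients of cos(4t) and sin(4t) gives A = -7/73, B = 56/219, so q_p = -7*cos(4*t)/73 + 56*sin(4*t)/219.
General solution: q = -7*cos(4*t)/73 + 56*sin(4*t)/219 + C1*cos(4*t)*exp(3*t) + C2*exp(3*t)*sin(4*t).
Apply the initial conditions: q(0) = -7/73 + C1 = 0 and q'(0) = 224/219 + 3*C1 + 4*C2 = 3. Solving gives C1 = 7/73, C2 = 185/438.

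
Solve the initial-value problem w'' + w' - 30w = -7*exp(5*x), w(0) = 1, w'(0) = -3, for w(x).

w = 40*exp(5*x)/121 + 81*exp(-6*x)/121 - 7*x*exp(5*x)/11

Characteristic equation r² + r - 30 = 0 factors as (r - 5)(r + 6) = 0, so r = 5, -6.
Hence w_h = C1*exp(5*x) + C2*exp(-6*x).
Since exp(5*x) solves the homogeneous equation (r = 5 is a root of multiplicity 1), multiply the trial by x. Try w_p = A*x*exp(5*x). Substituting into the equation and dividing by exp(5*x) gives A = -7/11, so w_p = -7*x*exp(5*x)/11.
General solution: w = C1*exp(5*x) + C2*exp(-6*x) - 7*x*exp(5*x)/11.
Apply the initial conditions: w(0) = C1 + C2 = 1 and w'(0) = -7/11 - 6*C2 + 5*C1 = -3. Solving gives C1 = 40/121, C2 = 81/121.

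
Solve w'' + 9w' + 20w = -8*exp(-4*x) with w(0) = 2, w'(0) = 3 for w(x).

Characteristic equation r² + 9r + 20 = 0 factors as (r + 4)(r + 5) = 0, so r = -4, -5.
Hence w_h = C1*exp(-4*x) + C2*exp(-5*x).
Since exp(-4*x) solves the homogeneous equation (r = -4 is a root of multiplicity 1), multiply the trial by x. Try w_p = A*x*exp(-4*x). Substituting into the equation and dividing by exp(-4*x) gives A = -8, so w_p = -8*x*exp(-4*x).
General solution: w = C1*exp(-4*x) + C2*exp(-5*x) - 8*x*exp(-4*x).
Apply the initial conditions: w(0) = C1 + C2 = 2 and w'(0) = -8 - 5*C2 - 4*C1 = 3. Solving gives C1 = 21, C2 = -19.

w = -19*exp(-5*x) + 21*exp(-4*x) - 8*x*exp(-4*x)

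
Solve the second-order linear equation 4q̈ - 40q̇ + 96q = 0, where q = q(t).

Divide through by 4: q'' - 10q' + 24q = 0.
Characteristic equation r² - 10r + 24 = 0 factors as (r - 6)(r - 4) = 0, so r = 6, 4.
Hence q_h = C1*exp(6*t) + C2*exp(4*t).

q = C1*exp(6*t) + C2*exp(4*t)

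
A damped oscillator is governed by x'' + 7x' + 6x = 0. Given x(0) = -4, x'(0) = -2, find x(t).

x = -26*exp(-t)/5 + 6*exp(-6*t)/5

Characteristic equation r² + 7r + 6 = 0 factors as (r + 6)(r + 1) = 0, so r = -6, -1.
Hence x_h = C1*exp(-6*t) + C2*exp(-t).
Apply the initial conditions: x(0) = C1 + C2 = -4 and x'(0) = -C2 - 6*C1 = -2. Solving gives C1 = 6/5, C2 = -26/5.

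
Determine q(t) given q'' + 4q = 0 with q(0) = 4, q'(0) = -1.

Characteristic equation r² + 4 = 0 has discriminant (0)² - 4·(4) = -16 < 0, so r = ± 2i.
Hence q_h = C1*cos(2*t) + C2*sin(2*t).
Apply the initial conditions: q(0) = C1 = 4 and q'(0) = 2*C2 = -1. Solving gives C1 = 4, C2 = -1/2.

q = 4*cos(2*t) - sin(2*t)/2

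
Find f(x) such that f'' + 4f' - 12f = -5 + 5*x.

f = 5/18 - 5*x/12 + C1*exp(-6*x) + C2*exp(2*x)

Characteristic equation r² + 4r - 12 = 0 factors as (r + 6)(r - 2) = 0, so r = -6, 2.
Hence f_h = C1*exp(-6*x) + C2*exp(2*x).
For the particular solution try f_p = A0 + A1*x. Substituting and matching coefficients of each power of x gives A0 = 5/18, A1 = -5/12, so f_p = 5/18 - 5*x/12.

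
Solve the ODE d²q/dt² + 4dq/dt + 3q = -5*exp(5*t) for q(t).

q = -5*exp(5*t)/48 + C1*exp(-3*t) + C2*exp(-t)

Characteristic equation r² + 4r + 3 = 0 factors as (r + 3)(r + 1) = 0, so r = -3, -1.
Hence q_h = C1*exp(-3*t) + C2*exp(-t).
Try q_p = A*exp(5*t). Substituting into the equation and dividing by exp(5*t) gives A = -5/48, so q_p = -5*exp(5*t)/48.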